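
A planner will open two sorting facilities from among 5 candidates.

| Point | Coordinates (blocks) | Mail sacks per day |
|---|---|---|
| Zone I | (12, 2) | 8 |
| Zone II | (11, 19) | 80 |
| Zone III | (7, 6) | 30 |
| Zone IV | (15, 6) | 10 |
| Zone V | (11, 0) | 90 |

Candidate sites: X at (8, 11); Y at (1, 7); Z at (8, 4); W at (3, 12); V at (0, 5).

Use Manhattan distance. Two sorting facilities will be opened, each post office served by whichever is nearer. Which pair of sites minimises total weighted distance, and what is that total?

{X, Z}, total 1738

Evaluate every pair (each demand assigned to the nearer of the two):
  {X, Z}: total = 1738
  {Z, W}: total = 2058
  {Y, Z}: total = 2298
  {Z, V}: total = 2298
  {X, Y}: total = 2544
  {X, W}: total = 2544
  {X, V}: total = 2544
  {W, V}: total = 3160
  {Y, W}: total = 3218
  {Y, V}: total = 3680
Best pair: {X, Z} with total 1738.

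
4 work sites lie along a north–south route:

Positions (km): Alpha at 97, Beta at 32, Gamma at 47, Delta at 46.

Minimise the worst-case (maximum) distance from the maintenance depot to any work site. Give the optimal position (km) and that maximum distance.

location 64.5, max distance 32.5

The 1-center on a line is the midpoint of the two extreme points: leftmost at 32, rightmost at 97.
Optimal location = (32 + 97)/2 = 64.5; maximum distance = (97 − 32)/2 = 32.5.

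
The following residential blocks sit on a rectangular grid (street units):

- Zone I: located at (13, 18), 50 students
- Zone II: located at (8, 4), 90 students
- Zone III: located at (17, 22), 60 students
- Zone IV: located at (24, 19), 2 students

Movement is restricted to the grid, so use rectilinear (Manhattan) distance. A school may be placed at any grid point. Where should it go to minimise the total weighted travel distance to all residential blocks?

Manhattan distance separates: Σwᵢ(|x−xᵢ|+|y−yᵢ|) = Σwᵢ|x−xᵢ| + Σwᵢ|y−yᵢ|, so x and y are optimised independently as 1-D weighted medians.
Total weight W = 202; half = 101.
x-coordinate, sorted with cumulative weight:
  x=8 (Zone II, w=90) cum 90
  x=13 (Zone I, w=50) cum 140  ← median
  x=17 (Zone III, w=60) cum 200
  x=24 (Zone IV, w=2) cum 202
⇒ x* = 13
y-coordinate, sorted with cumulative weight:
  y=4 (Zone II, w=90) cum 90
  y=18 (Zone I, w=50) cum 140  ← median
  y=19 (Zone IV, w=2) cum 142
  y=22 (Zone III, w=60) cum 202
⇒ y* = 18

(13, 18)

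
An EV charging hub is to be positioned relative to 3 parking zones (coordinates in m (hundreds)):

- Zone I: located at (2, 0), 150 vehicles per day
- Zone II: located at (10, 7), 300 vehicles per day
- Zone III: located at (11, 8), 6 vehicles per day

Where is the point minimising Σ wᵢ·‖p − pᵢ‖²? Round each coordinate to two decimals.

The minimiser of Σwᵢ‖p−pᵢ‖² is the weighted centroid p* = (Σwᵢpᵢ)/(Σwᵢ).
Σwᵢ = 456.
Σwᵢxᵢ = 150·2 + 300·10 + 6·11 = 3366.
Σwᵢyᵢ = 150·0 + 300·7 + 6·8 = 2148.
x* = 3366/456 = 7.38, y* = 2148/456 = 4.71.

(7.38, 4.71)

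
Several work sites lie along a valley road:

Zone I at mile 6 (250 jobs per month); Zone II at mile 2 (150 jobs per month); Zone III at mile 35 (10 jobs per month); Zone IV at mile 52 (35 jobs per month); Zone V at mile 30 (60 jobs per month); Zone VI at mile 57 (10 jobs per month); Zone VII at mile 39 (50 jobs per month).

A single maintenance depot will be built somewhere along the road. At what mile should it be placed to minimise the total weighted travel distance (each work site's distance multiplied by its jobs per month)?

x = 6

For a sum of weighted absolute distances on a line, the optimum is the weighted median (not the mean). Total weight W = 565; half-weight = 282.5.
Sort by position and accumulate weight:
  mile 2 (Zone II, w=150) → cum 150
  mile 6 (Zone I, w=250) → cum 400  ≥ 282.5 → median here
  mile 30 (Zone V, w=60) → cum 460
  mile 35 (Zone III, w=10) → cum 470
  mile 39 (Zone VII, w=50) → cum 520
  mile 52 (Zone IV, w=35) → cum 555
  mile 57 (Zone VI, w=10) → cum 565
Optimal location: mile 6.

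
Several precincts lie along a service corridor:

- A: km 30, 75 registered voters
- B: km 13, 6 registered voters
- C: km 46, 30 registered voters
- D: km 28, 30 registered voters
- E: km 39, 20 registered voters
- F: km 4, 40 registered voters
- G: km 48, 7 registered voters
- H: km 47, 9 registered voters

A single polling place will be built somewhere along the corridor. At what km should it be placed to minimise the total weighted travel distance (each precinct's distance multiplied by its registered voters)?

For a sum of weighted absolute distances on a line, the optimum is the weighted median (not the mean). Total weight W = 217; half-weight = 108.5.
Sort by position and accumulate weight:
  km 4 (F, w=40) → cum 40
  km 13 (B, w=6) → cum 46
  km 28 (D, w=30) → cum 76
  km 30 (A, w=75) → cum 151  ≥ 108.5 → median here
  km 39 (E, w=20) → cum 171
  km 46 (C, w=30) → cum 201
  km 47 (H, w=9) → cum 210
  km 48 (G, w=7) → cum 217
Optimal location: km 30.

x = 30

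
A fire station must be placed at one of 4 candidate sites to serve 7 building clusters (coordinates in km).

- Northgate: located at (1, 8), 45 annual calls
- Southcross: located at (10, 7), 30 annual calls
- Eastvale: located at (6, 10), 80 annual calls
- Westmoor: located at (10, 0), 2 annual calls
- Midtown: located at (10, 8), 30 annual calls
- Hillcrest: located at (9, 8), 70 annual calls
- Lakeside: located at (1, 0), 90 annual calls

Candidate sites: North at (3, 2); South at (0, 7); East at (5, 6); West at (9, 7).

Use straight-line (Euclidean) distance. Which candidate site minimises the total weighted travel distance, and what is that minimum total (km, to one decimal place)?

Total weighted distance at each candidate:
  North (3, 2): total = 2365.9
  South (0, 7): total = 2496.5
  East (5, 6): total = 1823.3
  West (9, 7): total = 1815.5
Minimum is at West with total 1815.5 km.

West, total 1815.5 km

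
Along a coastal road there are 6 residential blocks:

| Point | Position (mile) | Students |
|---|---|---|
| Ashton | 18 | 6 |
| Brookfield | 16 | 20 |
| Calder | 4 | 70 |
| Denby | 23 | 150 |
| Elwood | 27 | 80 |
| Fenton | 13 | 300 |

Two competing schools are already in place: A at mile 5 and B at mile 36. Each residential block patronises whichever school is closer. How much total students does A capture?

The indifferent point is the midpoint (5+36)/2 = 20.5; residential blocks left of it (closer to A at 5) go to A, those right go to B.
  Calder at 4 (w=70) → A
  Fenton at 13 (w=300) → A
  Brookfield at 16 (w=20) → A
  Ashton at 18 (w=6) → A
  Denby at 23 (w=150) → B
  Elwood at 27 (w=80) → B
A captures 396; B captures 230.

396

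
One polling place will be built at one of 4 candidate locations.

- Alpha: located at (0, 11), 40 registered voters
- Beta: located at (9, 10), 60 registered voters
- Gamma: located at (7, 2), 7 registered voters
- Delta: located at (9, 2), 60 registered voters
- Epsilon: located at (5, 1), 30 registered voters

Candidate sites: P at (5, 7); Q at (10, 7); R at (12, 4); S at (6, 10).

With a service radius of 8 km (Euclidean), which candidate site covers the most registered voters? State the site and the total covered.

P, covering 197

Coverage radius r = 8 km; a point is covered iff (Δx)²+(Δy)² ≤ 8² = 64.
  P (5, 7): covers {Alpha, Beta, Gamma, Delta, Epsilon} → 197
  Q (10, 7): covers {Beta, Gamma, Delta, Epsilon} → 157
  R (12, 4): covers {Beta, Gamma, Delta, Epsilon} → 157
  S (6, 10): covers {Alpha, Beta} → 100
Maximum coverage at P: 197 registered voters.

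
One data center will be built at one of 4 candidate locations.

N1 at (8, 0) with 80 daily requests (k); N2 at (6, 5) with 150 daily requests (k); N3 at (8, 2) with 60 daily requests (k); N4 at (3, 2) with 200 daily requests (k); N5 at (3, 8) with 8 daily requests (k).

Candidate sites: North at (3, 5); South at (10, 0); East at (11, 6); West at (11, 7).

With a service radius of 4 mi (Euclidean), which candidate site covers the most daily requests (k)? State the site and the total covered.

North, covering 358

Coverage radius r = 4 mi; a point is covered iff (Δx)²+(Δy)² ≤ 4² = 16.
  North (3, 5): covers {N2, N4, N5} → 358
  South (10, 0): covers {N1, N3} → 140
  East (11, 6): covers {none} → 0
  West (11, 7): covers {none} → 0
Maximum coverage at North: 358 daily requests (k).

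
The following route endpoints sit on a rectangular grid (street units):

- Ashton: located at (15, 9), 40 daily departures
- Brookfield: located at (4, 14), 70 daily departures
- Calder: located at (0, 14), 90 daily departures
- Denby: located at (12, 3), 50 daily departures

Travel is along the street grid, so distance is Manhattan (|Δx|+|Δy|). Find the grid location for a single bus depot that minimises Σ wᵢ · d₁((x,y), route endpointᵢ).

(4, 14)

Manhattan distance separates: Σwᵢ(|x−xᵢ|+|y−yᵢ|) = Σwᵢ|x−xᵢ| + Σwᵢ|y−yᵢ|, so x and y are optimised independently as 1-D weighted medians.
Total weight W = 250; half = 125.
x-coordinate, sorted with cumulative weight:
  x=0 (Calder, w=90) cum 90
  x=4 (Brookfield, w=70) cum 160  ← median
  x=12 (Denby, w=50) cum 210
  x=15 (Ashton, w=40) cum 250
⇒ x* = 4
y-coordinate, sorted with cumulative weight:
  y=3 (Denby, w=50) cum 50
  y=9 (Ashton, w=40) cum 90
  y=14 (Brookfield, w=70) cum 160  ← median
  y=14 (Calder, w=90) cum 250
⇒ y* = 14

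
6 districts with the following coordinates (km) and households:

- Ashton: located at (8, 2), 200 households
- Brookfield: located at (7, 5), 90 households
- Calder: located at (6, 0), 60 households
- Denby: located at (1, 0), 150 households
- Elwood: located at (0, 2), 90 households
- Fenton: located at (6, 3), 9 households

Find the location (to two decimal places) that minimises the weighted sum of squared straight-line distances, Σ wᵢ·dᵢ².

(4.66, 1.76)

The minimiser of Σwᵢ‖p−pᵢ‖² is the weighted centroid p* = (Σwᵢpᵢ)/(Σwᵢ).
Σwᵢ = 599.
Σwᵢxᵢ = 200·8 + 90·7 + 60·6 + 150·1 + 90·0 + 9·6 = 2794.
Σwᵢyᵢ = 200·2 + 90·5 + 60·0 + 150·0 + 90·2 + 9·3 = 1057.
x* = 2794/599 = 4.66, y* = 1057/599 = 1.76.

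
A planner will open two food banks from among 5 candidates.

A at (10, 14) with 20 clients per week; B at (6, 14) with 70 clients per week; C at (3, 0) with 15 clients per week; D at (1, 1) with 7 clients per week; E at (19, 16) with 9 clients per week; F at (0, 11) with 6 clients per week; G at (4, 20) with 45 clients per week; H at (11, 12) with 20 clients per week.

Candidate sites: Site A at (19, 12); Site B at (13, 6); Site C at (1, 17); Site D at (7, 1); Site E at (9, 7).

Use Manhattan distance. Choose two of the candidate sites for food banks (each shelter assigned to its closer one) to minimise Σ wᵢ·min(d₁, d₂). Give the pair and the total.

{Site C, Site E}, total 1636

Evaluate every pair (each demand assigned to the nearer of the two):
  {Site C, Site E}: total = 1636
  {Site A, Site C}: total = 1685
  {Site C, Site D}: total = 1700
  {Site B, Site C}: total = 1748
  {Site D, Site E}: total = 2176
  {Site A, Site E}: total = 2217
  {Site B, Site E}: total = 2325
  {Site A, Site D}: total = 2605
  {Site B, Site D}: total = 2713
  {Site A, Site B}: total = 2968
Best pair: {Site C, Site E} with total 1636.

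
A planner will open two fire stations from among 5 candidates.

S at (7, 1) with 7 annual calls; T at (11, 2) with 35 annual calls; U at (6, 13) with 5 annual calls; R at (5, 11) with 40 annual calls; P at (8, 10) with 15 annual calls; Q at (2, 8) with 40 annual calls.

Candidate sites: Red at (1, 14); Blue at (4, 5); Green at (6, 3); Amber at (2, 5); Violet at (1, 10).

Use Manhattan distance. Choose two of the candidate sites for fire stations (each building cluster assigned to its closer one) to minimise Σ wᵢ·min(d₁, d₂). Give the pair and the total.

{Green, Violet}, total 696

Evaluate every pair (each demand assigned to the nearer of the two):
  {Green, Violet}: total = 696
  {Blue, Violet}: total = 864
  {Blue, Green}: total = 896
  {Green, Amber}: total = 896
  {Amber, Violet}: total = 948
  {Red, Green}: total = 956
  {Blue, Amber}: total = 984
  {Red, Blue}: total = 1044
  {Red, Amber}: total = 1078
  {Red, Violet}: total = 1190
Best pair: {Green, Violet} with total 696.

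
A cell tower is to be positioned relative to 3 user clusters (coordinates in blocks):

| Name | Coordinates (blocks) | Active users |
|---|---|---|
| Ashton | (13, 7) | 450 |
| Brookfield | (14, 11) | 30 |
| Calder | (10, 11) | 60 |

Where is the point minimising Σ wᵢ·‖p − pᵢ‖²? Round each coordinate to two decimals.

The minimiser of Σwᵢ‖p−pᵢ‖² is the weighted centroid p* = (Σwᵢpᵢ)/(Σwᵢ).
Σwᵢ = 540.
Σwᵢxᵢ = 450·13 + 30·14 + 60·10 = 6870.
Σwᵢyᵢ = 450·7 + 30·11 + 60·11 = 4140.
x* = 6870/540 = 12.72, y* = 4140/540 = 7.67.

(12.72, 7.67)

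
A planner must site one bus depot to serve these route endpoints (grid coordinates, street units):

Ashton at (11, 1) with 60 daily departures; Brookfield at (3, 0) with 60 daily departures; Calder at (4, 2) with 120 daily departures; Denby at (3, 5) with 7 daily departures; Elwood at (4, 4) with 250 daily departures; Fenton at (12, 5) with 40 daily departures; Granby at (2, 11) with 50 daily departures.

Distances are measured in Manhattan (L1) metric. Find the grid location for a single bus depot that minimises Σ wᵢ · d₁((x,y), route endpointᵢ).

(4, 4)

Manhattan distance separates: Σwᵢ(|x−xᵢ|+|y−yᵢ|) = Σwᵢ|x−xᵢ| + Σwᵢ|y−yᵢ|, so x and y are optimised independently as 1-D weighted medians.
Total weight W = 587; half = 293.5.
x-coordinate, sorted with cumulative weight:
  x=2 (Granby, w=50) cum 50
  x=3 (Brookfield, w=60) cum 110
  x=3 (Denby, w=7) cum 117
  x=4 (Calder, w=120) cum 237
  x=4 (Elwood, w=250) cum 487  ← median
  x=11 (Ashton, w=60) cum 547
  x=12 (Fenton, w=40) cum 587
⇒ x* = 4
y-coordinate, sorted with cumulative weight:
  y=0 (Brookfield, w=60) cum 60
  y=1 (Ashton, w=60) cum 120
  y=2 (Calder, w=120) cum 240
  y=4 (Elwood, w=250) cum 490  ← median
  y=5 (Denby, w=7) cum 497
  y=5 (Fenton, w=40) cum 537
  y=11 (Granby, w=50) cum 587
⇒ y* = 4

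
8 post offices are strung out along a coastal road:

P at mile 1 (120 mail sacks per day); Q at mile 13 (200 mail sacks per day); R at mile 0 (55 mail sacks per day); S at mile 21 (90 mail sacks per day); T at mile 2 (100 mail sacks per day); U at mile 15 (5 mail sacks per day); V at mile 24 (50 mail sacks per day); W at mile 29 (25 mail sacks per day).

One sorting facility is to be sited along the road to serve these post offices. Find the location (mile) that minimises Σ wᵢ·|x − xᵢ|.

For a sum of weighted absolute distances on a line, the optimum is the weighted median (not the mean). Total weight W = 645; half-weight = 322.5.
Sort by position and accumulate weight:
  mile 0 (R, w=55) → cum 55
  mile 1 (P, w=120) → cum 175
  mile 2 (T, w=100) → cum 275
  mile 13 (Q, w=200) → cum 475  ≥ 322.5 → median here
  mile 15 (U, w=5) → cum 480
  mile 21 (S, w=90) → cum 570
  mile 24 (V, w=50) → cum 620
  mile 29 (W, w=25) → cum 645
Optimal location: mile 13.

x = 13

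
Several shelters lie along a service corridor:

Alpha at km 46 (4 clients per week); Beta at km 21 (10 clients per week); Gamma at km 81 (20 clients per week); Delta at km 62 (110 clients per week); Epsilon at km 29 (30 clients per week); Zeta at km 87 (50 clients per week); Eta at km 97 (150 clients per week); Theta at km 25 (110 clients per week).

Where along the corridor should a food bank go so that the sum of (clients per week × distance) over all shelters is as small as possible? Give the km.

x = 62

For a sum of weighted absolute distances on a line, the optimum is the weighted median (not the mean). Total weight W = 484; half-weight = 242.
Sort by position and accumulate weight:
  km 21 (Beta, w=10) → cum 10
  km 25 (Theta, w=110) → cum 120
  km 29 (Epsilon, w=30) → cum 150
  km 46 (Alpha, w=4) → cum 154
  km 62 (Delta, w=110) → cum 264  ≥ 242 → median here
  km 81 (Gamma, w=20) → cum 284
  km 87 (Zeta, w=50) → cum 334
  km 97 (Eta, w=150) → cum 484
Optimal location: km 62.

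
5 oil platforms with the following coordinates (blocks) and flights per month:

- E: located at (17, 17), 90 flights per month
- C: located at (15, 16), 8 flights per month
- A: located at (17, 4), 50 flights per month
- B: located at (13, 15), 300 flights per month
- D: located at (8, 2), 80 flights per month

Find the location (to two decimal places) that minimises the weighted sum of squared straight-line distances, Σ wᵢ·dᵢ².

The minimiser of Σwᵢ‖p−pᵢ‖² is the weighted centroid p* = (Σwᵢpᵢ)/(Σwᵢ).
Σwᵢ = 528.
Σwᵢxᵢ = 90·17 + 8·15 + 50·17 + 300·13 + 80·8 = 7040.
Σwᵢyᵢ = 90·17 + 8·16 + 50·4 + 300·15 + 80·2 = 6518.
x* = 7040/528 = 13.33, y* = 6518/528 = 12.34.

(13.33, 12.34)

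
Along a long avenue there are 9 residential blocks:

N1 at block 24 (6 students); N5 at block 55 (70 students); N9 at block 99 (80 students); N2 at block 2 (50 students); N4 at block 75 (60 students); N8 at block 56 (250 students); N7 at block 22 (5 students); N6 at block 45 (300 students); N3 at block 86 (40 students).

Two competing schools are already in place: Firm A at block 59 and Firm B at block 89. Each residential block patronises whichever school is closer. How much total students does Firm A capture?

The indifferent point is the midpoint (59+89)/2 = 74; residential blocks left of it (closer to Firm A at 59) go to Firm A, those right go to Firm B.
  N2 at 2 (w=50) → Firm A
  N7 at 22 (w=5) → Firm A
  N1 at 24 (w=6) → Firm A
  N6 at 45 (w=300) → Firm A
  N5 at 55 (w=70) → Firm A
  N8 at 56 (w=250) → Firm A
  N4 at 75 (w=60) → Firm B
  N3 at 86 (w=40) → Firm B
  N9 at 99 (w=80) → Firm B
Firm A captures 681; Firm B captures 180.

681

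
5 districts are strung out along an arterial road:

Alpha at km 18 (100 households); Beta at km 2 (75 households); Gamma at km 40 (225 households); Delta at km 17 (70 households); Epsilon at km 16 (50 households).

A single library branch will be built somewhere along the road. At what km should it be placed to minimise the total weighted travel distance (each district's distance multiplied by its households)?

For a sum of weighted absolute distances on a line, the optimum is the weighted median (not the mean). Total weight W = 520; half-weight = 260.
Sort by position and accumulate weight:
  km 2 (Beta, w=75) → cum 75
  km 16 (Epsilon, w=50) → cum 125
  km 17 (Delta, w=70) → cum 195
  km 18 (Alpha, w=100) → cum 295  ≥ 260 → median here
  km 40 (Gamma, w=225) → cum 520
Optimal location: km 18.

x = 18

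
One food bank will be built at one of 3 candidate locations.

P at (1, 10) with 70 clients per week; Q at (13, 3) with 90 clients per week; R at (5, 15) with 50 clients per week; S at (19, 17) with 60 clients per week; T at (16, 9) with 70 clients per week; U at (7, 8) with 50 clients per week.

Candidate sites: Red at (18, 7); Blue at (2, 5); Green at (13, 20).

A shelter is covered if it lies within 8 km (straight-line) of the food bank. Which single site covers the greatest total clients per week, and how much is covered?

Coverage radius r = 8 km; a point is covered iff (Δx)²+(Δy)² ≤ 8² = 64.
  Red (18, 7): covers {Q, T} → 160
  Blue (2, 5): covers {P, U} → 120
  Green (13, 20): covers {S} → 60
Maximum coverage at Red: 160 clients per week.

Red, covering 160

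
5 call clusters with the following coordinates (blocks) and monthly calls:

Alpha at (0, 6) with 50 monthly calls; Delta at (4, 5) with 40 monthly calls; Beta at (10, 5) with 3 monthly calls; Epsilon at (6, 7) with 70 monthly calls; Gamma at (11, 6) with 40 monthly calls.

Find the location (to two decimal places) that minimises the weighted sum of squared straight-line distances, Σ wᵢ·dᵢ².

The minimiser of Σwᵢ‖p−pᵢ‖² is the weighted centroid p* = (Σwᵢpᵢ)/(Σwᵢ).
Σwᵢ = 203.
Σwᵢxᵢ = 50·0 + 40·4 + 3·10 + 70·6 + 40·11 = 1050.
Σwᵢyᵢ = 50·6 + 40·5 + 3·5 + 70·7 + 40·6 = 1245.
x* = 1050/203 = 5.17, y* = 1245/203 = 6.13.

(5.17, 6.13)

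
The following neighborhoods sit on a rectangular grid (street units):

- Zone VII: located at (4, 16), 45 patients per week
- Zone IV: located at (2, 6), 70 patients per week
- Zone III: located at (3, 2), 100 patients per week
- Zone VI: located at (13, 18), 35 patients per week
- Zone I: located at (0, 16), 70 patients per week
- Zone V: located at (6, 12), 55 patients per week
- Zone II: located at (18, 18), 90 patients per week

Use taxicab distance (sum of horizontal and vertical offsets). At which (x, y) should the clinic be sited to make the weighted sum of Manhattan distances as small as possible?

(3, 16)

Manhattan distance separates: Σwᵢ(|x−xᵢ|+|y−yᵢ|) = Σwᵢ|x−xᵢ| + Σwᵢ|y−yᵢ|, so x and y are optimised independently as 1-D weighted medians.
Total weight W = 465; half = 232.5.
x-coordinate, sorted with cumulative weight:
  x=0 (Zone I, w=70) cum 70
  x=2 (Zone IV, w=70) cum 140
  x=3 (Zone III, w=100) cum 240  ← median
  x=4 (Zone VII, w=45) cum 285
  x=6 (Zone V, w=55) cum 340
  x=13 (Zone VI, w=35) cum 375
  x=18 (Zone II, w=90) cum 465
⇒ x* = 3
y-coordinate, sorted with cumulative weight:
  y=2 (Zone III, w=100) cum 100
  y=6 (Zone IV, w=70) cum 170
  y=12 (Zone V, w=55) cum 225
  y=16 (Zone VII, w=45) cum 270  ← median
  y=16 (Zone I, w=70) cum 340
  y=18 (Zone VI, w=35) cum 375
  y=18 (Zone II, w=90) cum 465
⇒ y* = 16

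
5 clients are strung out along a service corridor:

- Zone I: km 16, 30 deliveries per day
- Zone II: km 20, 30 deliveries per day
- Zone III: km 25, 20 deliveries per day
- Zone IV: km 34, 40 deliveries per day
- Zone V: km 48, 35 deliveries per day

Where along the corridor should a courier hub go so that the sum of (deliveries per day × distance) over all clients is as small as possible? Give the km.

For a sum of weighted absolute distances on a line, the optimum is the weighted median (not the mean). Total weight W = 155; half-weight = 77.5.
Sort by position and accumulate weight:
  km 16 (Zone I, w=30) → cum 30
  km 20 (Zone II, w=30) → cum 60
  km 25 (Zone III, w=20) → cum 80  ≥ 77.5 → median here
  km 34 (Zone IV, w=40) → cum 120
  km 48 (Zone V, w=35) → cum 155
Optimal location: km 25.

x = 25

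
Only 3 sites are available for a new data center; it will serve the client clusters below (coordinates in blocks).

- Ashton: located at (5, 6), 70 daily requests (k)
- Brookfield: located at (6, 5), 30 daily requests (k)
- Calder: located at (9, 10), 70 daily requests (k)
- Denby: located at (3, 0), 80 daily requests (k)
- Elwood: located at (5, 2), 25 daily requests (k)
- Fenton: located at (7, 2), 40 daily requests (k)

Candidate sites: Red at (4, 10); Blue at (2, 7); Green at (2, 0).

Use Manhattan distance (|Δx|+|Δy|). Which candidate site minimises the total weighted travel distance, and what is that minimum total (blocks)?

Total weighted distance at each candidate:
  Red (4, 10): total = 2455
  Blue (2, 7): total = 2400
  Green (2, 0): total = 2575
Minimum is at Blue with total 2400 blocks.

Blue, total 2400 blocks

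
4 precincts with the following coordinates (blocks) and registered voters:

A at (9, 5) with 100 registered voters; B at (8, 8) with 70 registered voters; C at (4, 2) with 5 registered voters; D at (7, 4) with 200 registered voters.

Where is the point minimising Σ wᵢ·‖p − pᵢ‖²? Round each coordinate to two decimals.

The minimiser of Σwᵢ‖p−pᵢ‖² is the weighted centroid p* = (Σwᵢpᵢ)/(Σwᵢ).
Σwᵢ = 375.
Σwᵢxᵢ = 100·9 + 70·8 + 5·4 + 200·7 = 2880.
Σwᵢyᵢ = 100·5 + 70·8 + 5·2 + 200·4 = 1870.
x* = 2880/375 = 7.68, y* = 1870/375 = 4.99.

(7.68, 4.99)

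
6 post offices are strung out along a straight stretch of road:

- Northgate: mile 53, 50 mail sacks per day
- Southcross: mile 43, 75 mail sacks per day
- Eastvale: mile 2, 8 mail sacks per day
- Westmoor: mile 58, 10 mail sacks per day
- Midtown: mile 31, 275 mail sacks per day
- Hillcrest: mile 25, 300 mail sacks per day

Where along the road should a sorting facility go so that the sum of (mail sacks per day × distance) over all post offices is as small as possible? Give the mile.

x = 31

For a sum of weighted absolute distances on a line, the optimum is the weighted median (not the mean). Total weight W = 718; half-weight = 359.
Sort by position and accumulate weight:
  mile 2 (Eastvale, w=8) → cum 8
  mile 25 (Hillcrest, w=300) → cum 308
  mile 31 (Midtown, w=275) → cum 583  ≥ 359 → median here
  mile 43 (Southcross, w=75) → cum 658
  mile 53 (Northgate, w=50) → cum 708
  mile 58 (Westmoor, w=10) → cum 718
Optimal location: mile 31.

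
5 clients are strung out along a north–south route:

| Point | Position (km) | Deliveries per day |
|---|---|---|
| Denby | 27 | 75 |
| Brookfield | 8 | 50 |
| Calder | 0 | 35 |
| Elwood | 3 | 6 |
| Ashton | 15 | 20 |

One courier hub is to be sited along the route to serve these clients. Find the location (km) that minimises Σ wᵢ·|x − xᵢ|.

x = 15

For a sum of weighted absolute distances on a line, the optimum is the weighted median (not the mean). Total weight W = 186; half-weight = 93.
Sort by position and accumulate weight:
  km 0 (Calder, w=35) → cum 35
  km 3 (Elwood, w=6) → cum 41
  km 8 (Brookfield, w=50) → cum 91
  km 15 (Ashton, w=20) → cum 111  ≥ 93 → median here
  km 27 (Denby, w=75) → cum 186
Optimal location: km 15.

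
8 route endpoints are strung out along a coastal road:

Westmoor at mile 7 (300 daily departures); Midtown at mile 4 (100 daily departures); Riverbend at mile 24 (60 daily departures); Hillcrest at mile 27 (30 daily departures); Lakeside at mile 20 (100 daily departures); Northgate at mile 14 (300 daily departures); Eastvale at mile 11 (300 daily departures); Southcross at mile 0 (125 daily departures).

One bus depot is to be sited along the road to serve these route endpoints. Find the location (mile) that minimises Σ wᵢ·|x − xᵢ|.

x = 11

For a sum of weighted absolute distances on a line, the optimum is the weighted median (not the mean). Total weight W = 1315; half-weight = 657.5.
Sort by position and accumulate weight:
  mile 0 (Southcross, w=125) → cum 125
  mile 4 (Midtown, w=100) → cum 225
  mile 7 (Westmoor, w=300) → cum 525
  mile 11 (Eastvale, w=300) → cum 825  ≥ 657.5 → median here
  mile 14 (Northgate, w=300) → cum 1125
  mile 20 (Lakeside, w=100) → cum 1225
  mile 24 (Riverbend, w=60) → cum 1285
  mile 27 (Hillcrest, w=30) → cum 1315
Optimal location: mile 11.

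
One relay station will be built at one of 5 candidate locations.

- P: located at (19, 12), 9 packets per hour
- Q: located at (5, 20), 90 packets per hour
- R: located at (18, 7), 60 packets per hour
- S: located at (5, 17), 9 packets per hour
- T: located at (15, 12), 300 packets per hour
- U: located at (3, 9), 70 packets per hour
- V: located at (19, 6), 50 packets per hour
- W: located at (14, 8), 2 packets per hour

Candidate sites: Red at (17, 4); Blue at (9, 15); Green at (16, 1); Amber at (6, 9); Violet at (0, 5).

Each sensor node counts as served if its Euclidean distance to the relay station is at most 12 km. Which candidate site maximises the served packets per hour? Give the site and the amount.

Coverage radius r = 12 km; a point is covered iff (Δx)²+(Δy)² ≤ 12² = 144.
  Red (17, 4): covers {P, R, T, V, W} → 421
  Blue (9, 15): covers {P, Q, S, T, U, W} → 480
  Green (16, 1): covers {P, R, T, V, W} → 421
  Amber (6, 9): covers {Q, S, T, U, W} → 471
  Violet (0, 5): covers {U} → 70
Maximum coverage at Blue: 480 packets per hour.

Blue, covering 480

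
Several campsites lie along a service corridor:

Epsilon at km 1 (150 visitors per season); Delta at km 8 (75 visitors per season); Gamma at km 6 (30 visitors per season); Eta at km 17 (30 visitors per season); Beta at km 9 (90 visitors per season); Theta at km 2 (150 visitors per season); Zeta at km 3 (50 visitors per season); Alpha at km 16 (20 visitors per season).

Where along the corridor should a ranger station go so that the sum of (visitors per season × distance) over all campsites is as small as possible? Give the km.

x = 2

For a sum of weighted absolute distances on a line, the optimum is the weighted median (not the mean). Total weight W = 595; half-weight = 297.5.
Sort by position and accumulate weight:
  km 1 (Epsilon, w=150) → cum 150
  km 2 (Theta, w=150) → cum 300  ≥ 297.5 → median here
  km 3 (Zeta, w=50) → cum 350
  km 6 (Gamma, w=30) → cum 380
  km 8 (Delta, w=75) → cum 455
  km 9 (Beta, w=90) → cum 545
  km 16 (Alpha, w=20) → cum 565
  km 17 (Eta, w=30) → cum 595
Optimal location: km 2.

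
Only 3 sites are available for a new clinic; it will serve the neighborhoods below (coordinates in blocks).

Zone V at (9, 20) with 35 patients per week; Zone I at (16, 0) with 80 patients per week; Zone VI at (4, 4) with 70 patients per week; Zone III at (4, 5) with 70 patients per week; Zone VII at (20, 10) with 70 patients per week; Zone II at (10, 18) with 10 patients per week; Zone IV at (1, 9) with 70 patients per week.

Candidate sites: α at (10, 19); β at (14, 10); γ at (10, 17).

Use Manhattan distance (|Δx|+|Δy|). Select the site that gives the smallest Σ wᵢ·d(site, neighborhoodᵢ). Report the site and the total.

β, total 5175 blocks

Total weighted distance at each candidate:
  α (10, 19): total = 7610
  β (14, 10): total = 5175
  γ (10, 17): total = 6960
Minimum is at β with total 5175 blocks.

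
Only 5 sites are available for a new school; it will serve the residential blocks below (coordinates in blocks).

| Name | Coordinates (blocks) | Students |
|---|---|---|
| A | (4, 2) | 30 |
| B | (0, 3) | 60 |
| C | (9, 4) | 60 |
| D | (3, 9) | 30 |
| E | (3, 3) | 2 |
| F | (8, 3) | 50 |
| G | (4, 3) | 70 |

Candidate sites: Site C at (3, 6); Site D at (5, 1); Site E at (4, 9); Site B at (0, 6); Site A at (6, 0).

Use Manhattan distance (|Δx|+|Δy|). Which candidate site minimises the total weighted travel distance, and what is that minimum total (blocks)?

Site D, total 1668 blocks

Total weighted distance at each candidate:
  Site C (3, 6): total = 1766
  Site D (5, 1): total = 1668
  Site E (4, 9): total = 2374
  Site B (0, 6): total = 2312
  Site A (6, 0): total = 2052
Minimum is at Site D with total 1668 blocks.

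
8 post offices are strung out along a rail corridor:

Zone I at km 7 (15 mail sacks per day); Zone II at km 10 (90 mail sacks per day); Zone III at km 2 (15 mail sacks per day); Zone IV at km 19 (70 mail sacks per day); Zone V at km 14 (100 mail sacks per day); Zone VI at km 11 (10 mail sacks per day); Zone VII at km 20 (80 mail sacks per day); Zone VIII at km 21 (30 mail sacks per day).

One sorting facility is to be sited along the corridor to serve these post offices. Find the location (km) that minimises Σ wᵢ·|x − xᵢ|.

For a sum of weighted absolute distances on a line, the optimum is the weighted median (not the mean). Total weight W = 410; half-weight = 205.
Sort by position and accumulate weight:
  km 2 (Zone III, w=15) → cum 15
  km 7 (Zone I, w=15) → cum 30
  km 10 (Zone II, w=90) → cum 120
  km 11 (Zone VI, w=10) → cum 130
  km 14 (Zone V, w=100) → cum 230  ≥ 205 → median here
  km 19 (Zone IV, w=70) → cum 300
  km 20 (Zone VII, w=80) → cum 380
  km 21 (Zone VIII, w=30) → cum 410
Optimal location: km 14.

x = 14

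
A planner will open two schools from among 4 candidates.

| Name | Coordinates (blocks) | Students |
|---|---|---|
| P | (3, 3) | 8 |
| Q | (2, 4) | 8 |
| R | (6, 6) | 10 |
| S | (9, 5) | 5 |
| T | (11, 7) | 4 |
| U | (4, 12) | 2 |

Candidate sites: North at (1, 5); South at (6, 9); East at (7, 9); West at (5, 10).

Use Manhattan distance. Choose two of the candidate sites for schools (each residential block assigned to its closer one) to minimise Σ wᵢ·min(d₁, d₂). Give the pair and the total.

{North, South}, total 151

Evaluate every pair (each demand assigned to the nearer of the two):
  {North, South}: total = 151
  {North, East}: total = 154
  {North, West}: total = 180
  {South, East}: total = 238
  {South, West}: total = 243
  {East, West}: total = 244
Best pair: {North, South} with total 151.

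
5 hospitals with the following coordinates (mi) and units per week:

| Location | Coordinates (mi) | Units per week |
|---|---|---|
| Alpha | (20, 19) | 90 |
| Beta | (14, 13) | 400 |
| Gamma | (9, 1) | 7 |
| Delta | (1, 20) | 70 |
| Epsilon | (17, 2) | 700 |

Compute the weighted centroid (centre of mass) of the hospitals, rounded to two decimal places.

(15.34, 7.67)

The minimiser of Σwᵢ‖p−pᵢ‖² is the weighted centroid p* = (Σwᵢpᵢ)/(Σwᵢ).
Σwᵢ = 1267.
Σwᵢxᵢ = 90·20 + 400·14 + 7·9 + 70·1 + 700·17 = 19433.
Σwᵢyᵢ = 90·19 + 400·13 + 7·1 + 70·20 + 700·2 = 9717.
x* = 19433/1267 = 15.34, y* = 9717/1267 = 7.67.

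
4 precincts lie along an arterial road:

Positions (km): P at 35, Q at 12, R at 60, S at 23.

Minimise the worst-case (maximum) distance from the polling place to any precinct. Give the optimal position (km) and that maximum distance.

The 1-center on a line is the midpoint of the two extreme points: leftmost at 12, rightmost at 60.
Optimal location = (12 + 60)/2 = 36; maximum distance = (60 − 12)/2 = 24.

location 36, max distance 24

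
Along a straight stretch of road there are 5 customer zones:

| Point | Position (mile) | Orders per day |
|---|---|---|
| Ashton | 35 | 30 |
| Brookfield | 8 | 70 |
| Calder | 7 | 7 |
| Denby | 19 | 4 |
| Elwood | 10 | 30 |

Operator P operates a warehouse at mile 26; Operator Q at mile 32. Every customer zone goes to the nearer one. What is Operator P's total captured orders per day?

111

The indifferent point is the midpoint (26+32)/2 = 29; customer zones left of it (closer to Operator P at 26) go to Operator P, those right go to Operator Q.
  Calder at 7 (w=7) → Operator P
  Brookfield at 8 (w=70) → Operator P
  Elwood at 10 (w=30) → Operator P
  Denby at 19 (w=4) → Operator P
  Ashton at 35 (w=30) → Operator Q
Operator P captures 111; Operator Q captures 30.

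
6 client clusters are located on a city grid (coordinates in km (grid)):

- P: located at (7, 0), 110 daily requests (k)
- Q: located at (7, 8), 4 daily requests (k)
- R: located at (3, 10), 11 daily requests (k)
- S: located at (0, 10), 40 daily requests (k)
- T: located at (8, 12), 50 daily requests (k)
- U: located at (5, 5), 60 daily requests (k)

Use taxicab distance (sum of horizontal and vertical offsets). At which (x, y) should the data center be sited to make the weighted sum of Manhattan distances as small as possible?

Manhattan distance separates: Σwᵢ(|x−xᵢ|+|y−yᵢ|) = Σwᵢ|x−xᵢ| + Σwᵢ|y−yᵢ|, so x and y are optimised independently as 1-D weighted medians.
Total weight W = 275; half = 137.5.
x-coordinate, sorted with cumulative weight:
  x=0 (S, w=40) cum 40
  x=3 (R, w=11) cum 51
  x=5 (U, w=60) cum 111
  x=7 (P, w=110) cum 221  ← median
  x=7 (Q, w=4) cum 225
  x=8 (T, w=50) cum 275
⇒ x* = 7
y-coordinate, sorted with cumulative weight:
  y=0 (P, w=110) cum 110
  y=5 (U, w=60) cum 170  ← median
  y=8 (Q, w=4) cum 174
  y=10 (R, w=11) cum 185
  y=10 (S, w=40) cum 225
  y=12 (T, w=50) cum 275
⇒ y* = 5

(7, 5)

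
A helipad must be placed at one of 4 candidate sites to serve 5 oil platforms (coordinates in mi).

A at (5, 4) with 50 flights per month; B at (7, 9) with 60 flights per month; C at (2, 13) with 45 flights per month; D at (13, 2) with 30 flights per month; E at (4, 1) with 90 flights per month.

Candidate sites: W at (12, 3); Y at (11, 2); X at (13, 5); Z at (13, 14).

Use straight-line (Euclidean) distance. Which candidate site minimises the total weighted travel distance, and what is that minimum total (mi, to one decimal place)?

Y, total 2135.9 mi

Total weighted distance at each candidate:
  W (12, 3): total = 2243.1
  Y (11, 2): total = 2135.9
  X (13, 5): total = 2424.2
  Z (13, 14): total = 3389.0
Minimum is at Y with total 2135.9 mi.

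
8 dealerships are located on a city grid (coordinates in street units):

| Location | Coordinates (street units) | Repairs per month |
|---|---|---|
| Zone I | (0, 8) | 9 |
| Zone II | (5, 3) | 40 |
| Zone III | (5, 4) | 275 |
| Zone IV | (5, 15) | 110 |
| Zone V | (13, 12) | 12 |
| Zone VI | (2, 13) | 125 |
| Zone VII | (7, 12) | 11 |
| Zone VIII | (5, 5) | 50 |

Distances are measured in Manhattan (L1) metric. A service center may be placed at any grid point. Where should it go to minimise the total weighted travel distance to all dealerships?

(5, 5)

Manhattan distance separates: Σwᵢ(|x−xᵢ|+|y−yᵢ|) = Σwᵢ|x−xᵢ| + Σwᵢ|y−yᵢ|, so x and y are optimised independently as 1-D weighted medians.
Total weight W = 632; half = 316.
x-coordinate, sorted with cumulative weight:
  x=0 (Zone I, w=9) cum 9
  x=2 (Zone VI, w=125) cum 134
  x=5 (Zone II, w=40) cum 174
  x=5 (Zone III, w=275) cum 449  ← median
  x=5 (Zone IV, w=110) cum 559
  x=5 (Zone VIII, w=50) cum 609
  x=7 (Zone VII, w=11) cum 620
  x=13 (Zone V, w=12) cum 632
⇒ x* = 5
y-coordinate, sorted with cumulative weight:
  y=3 (Zone II, w=40) cum 40
  y=4 (Zone III, w=275) cum 315
  y=5 (Zone VIII, w=50) cum 365  ← median
  y=8 (Zone I, w=9) cum 374
  y=12 (Zone V, w=12) cum 386
  y=12 (Zone VII, w=11) cum 397
  y=13 (Zone VI, w=125) cum 522
  y=15 (Zone IV, w=110) cum 632
⇒ y* = 5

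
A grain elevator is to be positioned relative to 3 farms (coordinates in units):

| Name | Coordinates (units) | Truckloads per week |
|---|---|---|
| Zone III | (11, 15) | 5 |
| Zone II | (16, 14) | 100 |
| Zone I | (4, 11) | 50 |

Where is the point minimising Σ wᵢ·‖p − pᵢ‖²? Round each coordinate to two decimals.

The minimiser of Σwᵢ‖p−pᵢ‖² is the weighted centroid p* = (Σwᵢpᵢ)/(Σwᵢ).
Σwᵢ = 155.
Σwᵢxᵢ = 5·11 + 100·16 + 50·4 = 1855.
Σwᵢyᵢ = 5·15 + 100·14 + 50·11 = 2025.
x* = 1855/155 = 11.97, y* = 2025/155 = 13.06.

(11.97, 13.06)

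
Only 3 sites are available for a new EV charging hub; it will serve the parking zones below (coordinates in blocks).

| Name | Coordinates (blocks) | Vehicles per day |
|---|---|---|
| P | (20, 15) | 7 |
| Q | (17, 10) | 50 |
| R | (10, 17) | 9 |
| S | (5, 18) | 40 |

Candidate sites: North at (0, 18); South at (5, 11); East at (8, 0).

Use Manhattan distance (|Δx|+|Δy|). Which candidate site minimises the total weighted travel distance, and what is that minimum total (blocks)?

South, total 1162 blocks

Total weighted distance at each candidate:
  North (0, 18): total = 1710
  South (5, 11): total = 1162
  East (8, 0): total = 2150
Minimum is at South with total 1162 blocks.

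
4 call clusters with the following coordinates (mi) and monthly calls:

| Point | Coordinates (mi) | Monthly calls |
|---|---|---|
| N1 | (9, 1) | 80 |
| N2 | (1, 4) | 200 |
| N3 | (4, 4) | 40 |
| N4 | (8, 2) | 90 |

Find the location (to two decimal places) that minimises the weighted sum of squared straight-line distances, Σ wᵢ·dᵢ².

The minimiser of Σwᵢ‖p−pᵢ‖² is the weighted centroid p* = (Σwᵢpᵢ)/(Σwᵢ).
Σwᵢ = 410.
Σwᵢxᵢ = 80·9 + 200·1 + 40·4 + 90·8 = 1800.
Σwᵢyᵢ = 80·1 + 200·4 + 40·4 + 90·2 = 1220.
x* = 1800/410 = 4.39, y* = 1220/410 = 2.98.

(4.39, 2.98)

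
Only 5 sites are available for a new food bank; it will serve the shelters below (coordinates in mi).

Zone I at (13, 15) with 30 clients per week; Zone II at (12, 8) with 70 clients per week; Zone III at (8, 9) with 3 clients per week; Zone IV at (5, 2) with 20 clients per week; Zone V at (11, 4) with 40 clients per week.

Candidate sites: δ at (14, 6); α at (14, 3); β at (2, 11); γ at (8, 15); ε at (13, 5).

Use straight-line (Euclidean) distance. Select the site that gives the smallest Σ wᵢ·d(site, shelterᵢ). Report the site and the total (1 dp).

ε, total 800.9 mi

Total weighted distance at each candidate:
  δ (14, 6): total = 831.0
  α (14, 3): total = 1071.3
  β (2, 11): total = 1746.7
  γ (8, 15): total = 1455.3
  ε (13, 5): total = 800.9
Minimum is at ε with total 800.9 mi.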